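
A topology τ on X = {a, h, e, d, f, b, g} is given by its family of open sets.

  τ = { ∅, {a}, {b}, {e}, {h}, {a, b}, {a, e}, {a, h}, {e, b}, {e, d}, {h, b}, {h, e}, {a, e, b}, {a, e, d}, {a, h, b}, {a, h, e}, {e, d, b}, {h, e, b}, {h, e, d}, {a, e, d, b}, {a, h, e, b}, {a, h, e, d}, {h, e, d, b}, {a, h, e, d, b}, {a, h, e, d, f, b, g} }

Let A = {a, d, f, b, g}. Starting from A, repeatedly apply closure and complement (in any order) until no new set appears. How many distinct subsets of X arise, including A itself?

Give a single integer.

6

cl via duality: int({h, e}) = {h, e}, so X∖{h, e} = {a, d, f, b, g}
Write k for closure, c for complement:
  1. A     = {a, d, f, b, g}
  2. cA    = {h, e}
  3. kcA   = {h, e, d, f, g}
  4. ckcA  = {a, b}
  5. kckcA = {a, f, b, g}
  6. ckckcA = {h, e, d}
applying k or c yields no new set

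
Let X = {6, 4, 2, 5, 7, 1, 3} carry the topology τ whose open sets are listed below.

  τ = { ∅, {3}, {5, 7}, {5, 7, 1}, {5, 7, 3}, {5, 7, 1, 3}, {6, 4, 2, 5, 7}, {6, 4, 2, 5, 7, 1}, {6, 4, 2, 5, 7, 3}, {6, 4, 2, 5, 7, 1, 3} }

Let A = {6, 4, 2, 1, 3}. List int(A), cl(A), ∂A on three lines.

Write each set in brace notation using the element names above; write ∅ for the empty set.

int(A) = {3}
cl(A)  = {6, 4, 2, 1, 3}
∂A     = {6, 4, 2, 1}

interior: largest open inside A is {3} (from ∅, {3})
cl via duality: int({5, 7}) = {5, 7}, so X∖{5, 7} = {6, 4, 2, 1, 3}
cl∖int = {6, 4, 2, 1}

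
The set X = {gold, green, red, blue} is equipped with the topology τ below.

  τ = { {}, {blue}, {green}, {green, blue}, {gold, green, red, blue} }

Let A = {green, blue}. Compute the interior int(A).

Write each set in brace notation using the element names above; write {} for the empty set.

open subsets of A: {}, {blue}, {green}, {green, blue}; so int(A) = {green, blue}

{green, blue}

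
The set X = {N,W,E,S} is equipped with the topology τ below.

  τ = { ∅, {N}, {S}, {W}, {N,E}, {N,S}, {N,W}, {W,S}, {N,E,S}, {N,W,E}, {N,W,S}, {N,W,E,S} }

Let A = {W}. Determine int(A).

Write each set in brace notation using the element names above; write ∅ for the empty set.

{W}

open subsets of A: ∅, {W}; so int(A) = {W}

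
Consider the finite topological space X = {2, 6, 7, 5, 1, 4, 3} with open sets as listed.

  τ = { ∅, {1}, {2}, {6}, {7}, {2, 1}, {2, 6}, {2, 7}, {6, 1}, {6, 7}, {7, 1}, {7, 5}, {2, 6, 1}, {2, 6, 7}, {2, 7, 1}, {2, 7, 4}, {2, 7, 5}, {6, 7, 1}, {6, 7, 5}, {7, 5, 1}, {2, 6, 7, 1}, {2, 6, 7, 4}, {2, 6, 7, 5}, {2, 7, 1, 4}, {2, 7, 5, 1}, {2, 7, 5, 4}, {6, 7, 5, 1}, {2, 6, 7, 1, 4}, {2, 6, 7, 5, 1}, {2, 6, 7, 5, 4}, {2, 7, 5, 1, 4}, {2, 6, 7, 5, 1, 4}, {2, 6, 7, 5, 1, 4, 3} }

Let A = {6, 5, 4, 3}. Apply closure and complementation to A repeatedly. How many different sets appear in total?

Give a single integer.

6

X∖A={2, 7, 1}, int(X∖A)={2, 7, 1}, hence cl(A)={6, 5, 4, 3}
Orbit (k=closure, c=complement):
  1. A     = {6, 5, 4, 3}
  2. cA    = {2, 7, 1}
  3. kcA   = {2, 7, 5, 1, 4, 3}
  4. ckcA  = {6}
  5. kckcA = {6, 3}
  6. ckckcA = {2, 7, 5, 1, 4}
(closed under both — stop)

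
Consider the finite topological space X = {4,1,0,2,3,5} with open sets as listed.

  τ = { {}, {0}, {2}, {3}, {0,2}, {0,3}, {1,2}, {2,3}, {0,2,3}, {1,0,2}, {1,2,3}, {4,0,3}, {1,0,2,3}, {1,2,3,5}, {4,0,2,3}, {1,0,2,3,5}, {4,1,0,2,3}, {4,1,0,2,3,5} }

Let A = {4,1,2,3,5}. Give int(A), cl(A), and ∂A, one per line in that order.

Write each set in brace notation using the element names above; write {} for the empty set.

interior: largest open inside A is {1,2,3,5} (from {}, {2}, {3}, {2,3}, {1,2}, {1,2,3}, {1,2,3,5})
cl via duality: int({0}) = {0}, so X∖{0} = {4,1,2,3,5}
cl∖int = {4}

int(A) = {1,2,3,5}
cl(A)  = {4,1,2,3,5}
∂A     = {4}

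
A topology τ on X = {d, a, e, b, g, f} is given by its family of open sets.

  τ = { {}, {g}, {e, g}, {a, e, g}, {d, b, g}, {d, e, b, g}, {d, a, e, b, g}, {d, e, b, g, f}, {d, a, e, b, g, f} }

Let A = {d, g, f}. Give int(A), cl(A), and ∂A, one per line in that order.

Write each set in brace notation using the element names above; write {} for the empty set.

U open, U⊆A: {}, {g}. int(A) = ⋃ = {g}
X∖A={a, e, b}, int(X∖A)={}, hence cl(A)={d, a, e, b, g, f}
∂A: remove int from cl → {d, a, e, b, f}

int(A) = {g}
cl(A)  = {d, a, e, b, g, f}
∂A     = {d, a, e, b, f}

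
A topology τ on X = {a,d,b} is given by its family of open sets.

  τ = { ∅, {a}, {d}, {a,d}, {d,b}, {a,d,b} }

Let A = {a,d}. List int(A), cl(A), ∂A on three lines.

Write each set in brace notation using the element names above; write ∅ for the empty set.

interior: largest open inside A is {a,d} (from ∅, {d}, {a}, {a,d})
cl via duality: int({b}) = ∅, so X∖∅ = {a,d,b}
cl∖int = {b}

int(A) = {a,d}
cl(A)  = {a,d,b}
∂A     = {b}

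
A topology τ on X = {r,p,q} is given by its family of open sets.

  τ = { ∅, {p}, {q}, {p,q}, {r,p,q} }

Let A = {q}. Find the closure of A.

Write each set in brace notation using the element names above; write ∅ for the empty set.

{r,q}

complement {r,p}; its interior {p}; cl(A) = X∖{p} = {r,q}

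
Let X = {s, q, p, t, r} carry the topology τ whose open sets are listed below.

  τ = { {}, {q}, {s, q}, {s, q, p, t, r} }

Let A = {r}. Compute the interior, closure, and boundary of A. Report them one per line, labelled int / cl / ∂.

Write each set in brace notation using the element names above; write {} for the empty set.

int(A) = {}
cl(A)  = {p, t, r}
∂A     = {p, t, r}

U open, U⊆A: {}. int(A) = ⋃ = {}
X∖A={s, q, p, t}, int(X∖A)={s, q}, hence cl(A)={p, t, r}
∂A: remove int from cl → {p, t, r}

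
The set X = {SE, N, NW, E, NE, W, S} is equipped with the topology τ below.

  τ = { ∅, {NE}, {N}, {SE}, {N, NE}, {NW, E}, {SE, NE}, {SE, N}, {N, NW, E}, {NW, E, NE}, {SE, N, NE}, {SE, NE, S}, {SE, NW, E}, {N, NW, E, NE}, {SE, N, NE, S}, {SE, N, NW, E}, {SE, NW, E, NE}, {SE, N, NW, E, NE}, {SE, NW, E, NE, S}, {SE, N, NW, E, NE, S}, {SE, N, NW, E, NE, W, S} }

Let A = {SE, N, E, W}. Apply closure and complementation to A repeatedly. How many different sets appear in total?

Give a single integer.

X∖A={NW, NE, S}, int(X∖A)={NE}, hence cl(A)={SE, N, NW, E, W, S}
Orbit (k=closure, c=complement):
  1. A     = {SE, N, E, W}
  2. kA    = {SE, N, NW, E, W, S}
  3. cA    = {NW, NE, S}
  4. ckA   = {NE}
  5. kcA   = {NW, E, NE, W, S}
  6. kckA  = {NE, W, S}
  7. ckcA  = {SE, N}
  8. ckckA = {SE, N, NW, E}
  9. kckcA = {SE, N, W, S}
  10. ckckcA = {NW, E, NE}
(closed under both — stop)

10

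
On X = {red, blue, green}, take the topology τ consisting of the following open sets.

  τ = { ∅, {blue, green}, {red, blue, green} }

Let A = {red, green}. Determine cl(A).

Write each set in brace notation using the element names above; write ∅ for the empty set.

{red, blue, green}

closure: X∖int(X∖A) = X∖∅ = {red, blue, green}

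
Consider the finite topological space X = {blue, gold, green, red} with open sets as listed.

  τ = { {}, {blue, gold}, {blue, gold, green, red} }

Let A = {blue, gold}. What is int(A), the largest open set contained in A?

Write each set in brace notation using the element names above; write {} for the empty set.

{blue, gold}

opens ⊆ A: {}, {blue, gold}; union → int = {blue, gold}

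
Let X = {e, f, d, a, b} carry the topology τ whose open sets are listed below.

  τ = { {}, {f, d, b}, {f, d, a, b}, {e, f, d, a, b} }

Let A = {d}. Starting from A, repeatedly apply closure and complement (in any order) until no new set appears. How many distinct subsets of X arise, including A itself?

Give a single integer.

4

X∖A={e, f, a, b}, int(X∖A)={}, hence cl(A)={e, f, d, a, b}
Orbit (k=closure, c=complement):
  1. A     = {d}
  2. kA    = {e, f, d, a, b}
  3. cA    = {e, f, a, b}
  4. ckA   = {}
(closed under both — stop)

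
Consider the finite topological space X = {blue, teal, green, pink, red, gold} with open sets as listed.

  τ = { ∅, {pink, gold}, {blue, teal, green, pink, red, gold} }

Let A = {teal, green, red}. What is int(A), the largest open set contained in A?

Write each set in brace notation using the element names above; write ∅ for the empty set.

∅

opens ⊆ A: ∅; union → int = ∅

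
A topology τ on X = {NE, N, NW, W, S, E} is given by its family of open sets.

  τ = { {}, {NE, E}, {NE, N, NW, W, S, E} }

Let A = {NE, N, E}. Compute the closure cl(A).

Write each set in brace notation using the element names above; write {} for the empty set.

{NE, N, NW, W, S, E}

X∖A={NW, W, S}, int(X∖A)={}, hence cl(A)={NE, N, NW, W, S, E}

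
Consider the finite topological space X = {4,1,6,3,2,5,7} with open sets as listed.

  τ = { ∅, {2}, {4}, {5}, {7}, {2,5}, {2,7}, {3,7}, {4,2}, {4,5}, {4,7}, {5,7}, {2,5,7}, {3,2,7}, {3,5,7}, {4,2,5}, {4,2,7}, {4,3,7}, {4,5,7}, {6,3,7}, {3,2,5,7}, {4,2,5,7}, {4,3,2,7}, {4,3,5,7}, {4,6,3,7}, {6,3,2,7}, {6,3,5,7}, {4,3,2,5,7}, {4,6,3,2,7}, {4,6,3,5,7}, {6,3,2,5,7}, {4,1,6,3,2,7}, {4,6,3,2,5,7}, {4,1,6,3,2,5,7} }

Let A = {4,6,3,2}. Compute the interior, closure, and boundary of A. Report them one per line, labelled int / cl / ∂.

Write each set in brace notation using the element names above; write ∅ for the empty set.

U open, U⊆A: ∅, {2}, {4}, {4,2}. int(A) = ⋃ = {4,2}
X∖A={1,5,7}, int(X∖A)={5,7}, hence cl(A)={4,1,6,3,2}
∂A: remove int from cl → {1,6,3}

int(A) = {4,2}
cl(A)  = {4,1,6,3,2}
∂A     = {1,6,3}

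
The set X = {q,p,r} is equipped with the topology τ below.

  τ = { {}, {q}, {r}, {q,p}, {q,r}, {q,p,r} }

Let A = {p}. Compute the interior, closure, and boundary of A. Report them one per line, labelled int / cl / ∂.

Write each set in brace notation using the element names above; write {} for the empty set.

open subsets of A: {}; so int(A) = {}
closure: X∖int(X∖A) = X∖{q,r} = {p}
∂A = {p} minus {} = {p}

int(A) = {}
cl(A)  = {p}
∂A     = {p}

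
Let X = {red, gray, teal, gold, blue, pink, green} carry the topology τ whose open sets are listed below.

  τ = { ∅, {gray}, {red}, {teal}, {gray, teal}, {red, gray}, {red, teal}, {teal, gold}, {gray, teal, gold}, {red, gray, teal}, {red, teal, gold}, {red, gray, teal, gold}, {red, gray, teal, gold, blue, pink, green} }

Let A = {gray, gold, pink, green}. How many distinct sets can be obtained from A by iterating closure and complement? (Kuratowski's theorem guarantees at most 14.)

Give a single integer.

8

closure: X∖int(X∖A) = X∖{red, teal} = {gray, gold, blue, pink, green}
Let k=closure and c=complement:
  1. A     = {gray, gold, pink, green}
  2. kA    = {gray, gold, blue, pink, green}
  3. cA    = {red, teal, blue}
  4. ckA   = {red, teal}
  5. kcA   = {red, teal, gold, blue, pink, green}
  6. ckcA  = {gray}
  7. kckcA = {gray, blue, pink, green}
  8. ckckcA = {red, teal, gold}
— saturated at 8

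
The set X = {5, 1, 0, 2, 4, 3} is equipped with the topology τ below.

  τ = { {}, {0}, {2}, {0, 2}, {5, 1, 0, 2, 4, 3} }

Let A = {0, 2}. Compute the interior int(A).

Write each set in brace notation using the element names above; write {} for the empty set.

{0, 2}

open subsets of A: {}, {2}, {0}, {0, 2}; so int(A) = {0, 2}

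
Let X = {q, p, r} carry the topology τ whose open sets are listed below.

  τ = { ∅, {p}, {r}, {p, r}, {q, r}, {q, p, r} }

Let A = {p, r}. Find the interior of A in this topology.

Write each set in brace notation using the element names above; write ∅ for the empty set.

{p, r}

interior: largest open inside A is {p, r} (from ∅, {r}, {p}, {p, r})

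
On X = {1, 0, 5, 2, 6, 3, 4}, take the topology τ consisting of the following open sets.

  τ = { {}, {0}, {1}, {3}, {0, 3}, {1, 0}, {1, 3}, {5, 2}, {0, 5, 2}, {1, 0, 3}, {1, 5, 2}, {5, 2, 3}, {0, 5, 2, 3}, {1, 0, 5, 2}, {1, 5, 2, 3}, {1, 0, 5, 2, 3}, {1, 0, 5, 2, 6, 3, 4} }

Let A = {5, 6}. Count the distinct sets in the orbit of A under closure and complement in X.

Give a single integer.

8

X∖A={1, 0, 2, 3, 4}, int(X∖A)={1, 0, 3}, hence cl(A)={5, 2, 6, 4}
Orbit (k=closure, c=complement):
  1. A     = {5, 6}
  2. kA    = {5, 2, 6, 4}
  3. cA    = {1, 0, 2, 3, 4}
  4. ckA   = {1, 0, 3}
  5. kcA   = {1, 0, 5, 2, 6, 3, 4}
  6. kckA  = {1, 0, 6, 3, 4}
  7. ckcA  = {}
  8. ckckA = {5, 2}
(closed under both — stop)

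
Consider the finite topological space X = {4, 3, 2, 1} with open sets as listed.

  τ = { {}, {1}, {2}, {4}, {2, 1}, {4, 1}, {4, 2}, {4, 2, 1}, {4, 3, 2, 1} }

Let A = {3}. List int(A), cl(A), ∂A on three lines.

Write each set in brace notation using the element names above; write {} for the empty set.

interior: largest open inside A is {} (from {})
cl via duality: int({4, 2, 1}) = {4, 2, 1}, so X∖{4, 2, 1} = {3}
cl∖int = {3}

int(A) = {}
cl(A)  = {3}
∂A     = {3}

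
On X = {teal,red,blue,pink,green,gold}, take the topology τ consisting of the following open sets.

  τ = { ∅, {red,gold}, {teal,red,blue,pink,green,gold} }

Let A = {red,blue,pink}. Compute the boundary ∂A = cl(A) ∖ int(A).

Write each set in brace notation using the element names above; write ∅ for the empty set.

{teal,red,blue,pink,green,gold}

interior: largest open inside A is ∅ (from ∅)
cl via duality: int({teal,green,gold}) = ∅, so X∖∅ = {teal,red,blue,pink,green,gold}
cl∖int = {teal,red,blue,pink,green,gold}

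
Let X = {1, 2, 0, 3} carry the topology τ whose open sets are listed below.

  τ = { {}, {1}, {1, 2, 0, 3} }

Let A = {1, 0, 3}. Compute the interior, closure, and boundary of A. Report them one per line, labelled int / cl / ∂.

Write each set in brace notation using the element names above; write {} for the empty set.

interior: largest open inside A is {1} (from {}, {1})
cl via duality: int({2}) = {}, so X∖{} = {1, 2, 0, 3}
cl∖int = {2, 0, 3}

int(A) = {1}
cl(A)  = {1, 2, 0, 3}
∂A     = {2, 0, 3}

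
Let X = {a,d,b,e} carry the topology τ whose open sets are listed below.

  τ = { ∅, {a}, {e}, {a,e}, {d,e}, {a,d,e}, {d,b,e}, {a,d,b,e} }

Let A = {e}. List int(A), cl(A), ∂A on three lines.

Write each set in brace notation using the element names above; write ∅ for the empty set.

int(A) = {e}
cl(A)  = {d,b,e}
∂A     = {d,b}

open subsets of A: ∅, {e}; so int(A) = {e}
closure: X∖int(X∖A) = X∖{a} = {d,b,e}
∂A = {d,b,e} minus {e} = {d,b}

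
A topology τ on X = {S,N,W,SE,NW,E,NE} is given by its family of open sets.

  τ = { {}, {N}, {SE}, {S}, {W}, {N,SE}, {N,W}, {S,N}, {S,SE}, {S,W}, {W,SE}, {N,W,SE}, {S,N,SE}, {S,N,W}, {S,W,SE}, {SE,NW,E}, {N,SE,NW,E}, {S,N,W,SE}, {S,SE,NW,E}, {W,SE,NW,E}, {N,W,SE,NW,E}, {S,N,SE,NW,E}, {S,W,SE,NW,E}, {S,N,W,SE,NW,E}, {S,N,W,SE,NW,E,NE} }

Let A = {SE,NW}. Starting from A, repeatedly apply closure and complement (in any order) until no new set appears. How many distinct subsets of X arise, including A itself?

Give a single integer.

X∖A={S,N,W,E,NE}, int(X∖A)={S,N,W}, hence cl(A)={SE,NW,E,NE}
Orbit (k=closure, c=complement):
  1. A     = {SE,NW}
  2. kA    = {SE,NW,E,NE}
  3. cA    = {S,N,W,E,NE}
  4. ckA   = {S,N,W}
  5. kcA   = {S,N,W,NW,E,NE}
  6. kckA  = {S,N,W,NE}
  7. ckcA  = {SE}
  8. ckckA = {SE,NW,E}
(closed under both — stop)

8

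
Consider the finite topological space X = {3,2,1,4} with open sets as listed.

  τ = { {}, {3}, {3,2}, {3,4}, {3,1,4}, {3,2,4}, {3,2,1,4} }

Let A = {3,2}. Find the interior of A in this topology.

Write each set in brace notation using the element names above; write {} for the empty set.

{3,2}

open subsets of A: {}, {3}, {3,2}; so int(A) = {3,2}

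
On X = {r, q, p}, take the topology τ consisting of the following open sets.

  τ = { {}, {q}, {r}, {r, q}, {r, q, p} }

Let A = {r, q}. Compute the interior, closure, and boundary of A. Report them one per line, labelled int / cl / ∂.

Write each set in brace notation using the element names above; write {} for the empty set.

U open, U⊆A: {}, {q}, {r}, {r, q}. int(A) = ⋃ = {r, q}
X∖A={p}, int(X∖A)={}, hence cl(A)={r, q, p}
∂A: remove int from cl → {p}

int(A) = {r, q}
cl(A)  = {r, q, p}
∂A     = {p}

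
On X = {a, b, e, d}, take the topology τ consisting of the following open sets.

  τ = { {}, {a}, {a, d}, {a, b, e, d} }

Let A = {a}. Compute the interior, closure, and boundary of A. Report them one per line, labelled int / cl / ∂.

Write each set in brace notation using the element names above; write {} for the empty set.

interior: largest open inside A is {a} (from {}, {a})
cl via duality: int({b, e, d}) = {}, so X∖{} = {a, b, e, d}
cl∖int = {b, e, d}

int(A) = {a}
cl(A)  = {a, b, e, d}
∂A     = {b, e, d}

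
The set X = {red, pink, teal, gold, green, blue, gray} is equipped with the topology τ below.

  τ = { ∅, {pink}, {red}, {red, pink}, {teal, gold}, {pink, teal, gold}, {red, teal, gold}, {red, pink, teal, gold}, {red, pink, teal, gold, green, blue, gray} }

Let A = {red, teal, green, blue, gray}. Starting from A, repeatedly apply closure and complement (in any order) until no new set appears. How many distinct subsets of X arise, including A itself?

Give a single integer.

closure: X∖int(X∖A) = X∖{pink} = {red, teal, gold, green, blue, gray}
Let k=closure and c=complement:
  1. A     = {red, teal, green, blue, gray}
  2. kA    = {red, teal, gold, green, blue, gray}
  3. cA    = {pink, gold}
  4. ckA   = {pink}
  5. kcA   = {pink, teal, gold, green, blue, gray}
  6. kckA  = {pink, green, blue, gray}
  7. ckcA  = {red}
  8. ckckA = {red, teal, gold}
  9. kckcA = {red, green, blue, gray}
  10. ckckcA = {pink, teal, gold}
— saturated at 10

10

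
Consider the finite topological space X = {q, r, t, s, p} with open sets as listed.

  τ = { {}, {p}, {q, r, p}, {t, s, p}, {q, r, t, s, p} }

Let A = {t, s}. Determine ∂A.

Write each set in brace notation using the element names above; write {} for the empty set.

open subsets of A: {}; so int(A) = {}
closure: X∖int(X∖A) = X∖{q, r, p} = {t, s}
∂A = {t, s} minus {} = {t, s}

{t, s}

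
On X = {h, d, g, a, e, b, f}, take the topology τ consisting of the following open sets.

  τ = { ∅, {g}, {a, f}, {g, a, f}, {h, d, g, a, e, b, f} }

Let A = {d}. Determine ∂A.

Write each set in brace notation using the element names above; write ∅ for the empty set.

{h, d, e, b}

U open, U⊆A: ∅. int(A) = ⋃ = ∅
X∖A={h, g, a, e, b, f}, int(X∖A)={g, a, f}, hence cl(A)={h, d, e, b}
∂A: remove int from cl → {h, d, e, b}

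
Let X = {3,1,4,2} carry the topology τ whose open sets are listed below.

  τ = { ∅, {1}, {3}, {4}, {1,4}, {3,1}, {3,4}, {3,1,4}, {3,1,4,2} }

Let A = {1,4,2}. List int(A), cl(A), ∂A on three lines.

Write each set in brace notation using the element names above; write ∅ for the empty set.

open subsets of A: ∅, {4}, {1}, {1,4}; so int(A) = {1,4}
closure: X∖int(X∖A) = X∖{3} = {1,4,2}
∂A = {1,4,2} minus {1,4} = {2}

int(A) = {1,4}
cl(A)  = {1,4,2}
∂A     = {2}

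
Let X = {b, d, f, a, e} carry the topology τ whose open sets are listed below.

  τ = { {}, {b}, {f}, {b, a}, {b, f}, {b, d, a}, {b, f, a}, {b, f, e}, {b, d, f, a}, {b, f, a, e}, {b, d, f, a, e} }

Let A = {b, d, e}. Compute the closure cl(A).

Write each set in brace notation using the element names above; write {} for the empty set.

cl via duality: int({f, a}) = {f}, so X∖{f} = {b, d, a, e}

{b, d, a, e}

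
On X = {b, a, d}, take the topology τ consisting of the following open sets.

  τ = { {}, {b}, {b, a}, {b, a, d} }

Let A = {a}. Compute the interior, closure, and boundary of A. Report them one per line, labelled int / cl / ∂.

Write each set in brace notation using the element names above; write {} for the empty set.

int(A) = {}
cl(A)  = {a, d}
∂A     = {a, d}

opens ⊆ A: {}; union → int = {}
complement {b, d}; its interior {b}; cl(A) = X∖{b} = {a, d}
boundary = {a, d} ∖ {} = {a, d}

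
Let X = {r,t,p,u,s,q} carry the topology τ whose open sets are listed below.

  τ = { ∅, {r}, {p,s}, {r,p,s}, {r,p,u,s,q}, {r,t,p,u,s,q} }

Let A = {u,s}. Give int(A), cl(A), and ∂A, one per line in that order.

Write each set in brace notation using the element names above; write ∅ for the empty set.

int(A) = ∅
cl(A)  = {t,p,u,s,q}
∂A     = {t,p,u,s,q}

U open, U⊆A: ∅. int(A) = ⋃ = ∅
X∖A={r,t,p,q}, int(X∖A)={r}, hence cl(A)={t,p,u,s,q}
∂A: remove int from cl → {t,p,u,s,q}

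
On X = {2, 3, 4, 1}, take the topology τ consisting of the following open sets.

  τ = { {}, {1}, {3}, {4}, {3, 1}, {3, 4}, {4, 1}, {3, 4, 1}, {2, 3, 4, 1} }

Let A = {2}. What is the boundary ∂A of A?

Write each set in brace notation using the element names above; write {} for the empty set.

{2}

U open, U⊆A: {}. int(A) = ⋃ = {}
X∖A={3, 4, 1}, int(X∖A)={3, 4, 1}, hence cl(A)={2}
∂A: remove int from cl → {2}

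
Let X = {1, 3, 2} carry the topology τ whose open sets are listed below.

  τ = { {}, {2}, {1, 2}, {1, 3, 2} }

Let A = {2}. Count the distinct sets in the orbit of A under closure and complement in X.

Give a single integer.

4

complement {1, 3}; its interior {}; cl(A) = X∖{} = {1, 3, 2}
With k = closure, c = complement:
  1. A     = {2}
  2. kA    = {1, 3, 2}
  3. cA    = {1, 3}
  4. ckA   = {}
k, c of each give nothing new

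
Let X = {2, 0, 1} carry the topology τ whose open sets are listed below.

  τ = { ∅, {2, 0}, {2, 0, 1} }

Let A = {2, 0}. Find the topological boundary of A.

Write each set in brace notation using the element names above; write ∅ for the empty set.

{1}

interior: largest open inside A is {2, 0} (from ∅, {2, 0})
cl via duality: int({1}) = ∅, so X∖∅ = {2, 0, 1}
cl∖int = {1}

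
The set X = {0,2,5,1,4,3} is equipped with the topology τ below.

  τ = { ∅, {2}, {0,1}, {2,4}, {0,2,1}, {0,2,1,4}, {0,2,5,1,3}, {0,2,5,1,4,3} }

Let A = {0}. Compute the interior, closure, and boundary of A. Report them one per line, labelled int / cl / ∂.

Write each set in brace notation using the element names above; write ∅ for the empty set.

int(A) = ∅
cl(A)  = {0,5,1,3}
∂A     = {0,5,1,3}

interior: largest open inside A is ∅ (from ∅)
cl via duality: int({2,5,1,4,3}) = {2,4}, so X∖{2,4} = {0,5,1,3}
cl∖int = {0,5,1,3}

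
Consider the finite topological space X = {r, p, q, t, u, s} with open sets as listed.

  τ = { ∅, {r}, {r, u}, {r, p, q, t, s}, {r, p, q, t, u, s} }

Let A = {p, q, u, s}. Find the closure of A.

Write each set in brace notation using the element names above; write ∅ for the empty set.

complement {r, t}; its interior {r}; cl(A) = X∖{r} = {p, q, t, u, s}

{p, q, t, u, s}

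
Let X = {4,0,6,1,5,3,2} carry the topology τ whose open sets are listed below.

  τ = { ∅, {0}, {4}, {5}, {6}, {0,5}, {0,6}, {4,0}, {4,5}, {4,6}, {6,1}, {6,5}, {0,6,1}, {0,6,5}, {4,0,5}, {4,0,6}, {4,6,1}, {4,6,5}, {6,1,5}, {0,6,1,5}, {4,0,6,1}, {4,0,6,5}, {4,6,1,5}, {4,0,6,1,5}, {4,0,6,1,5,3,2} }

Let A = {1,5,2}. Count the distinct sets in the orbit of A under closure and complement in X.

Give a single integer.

8

closure: X∖int(X∖A) = X∖{4,0,6} = {1,5,3,2}
Let k=closure and c=complement:
  1. A     = {1,5,2}
  2. kA    = {1,5,3,2}
  3. cA    = {4,0,6,3}
  4. ckA   = {4,0,6}
  5. kcA   = {4,0,6,1,3,2}
  6. ckcA  = {5}
  7. kckcA = {5,3,2}
  8. ckckcA = {4,0,6,1}
— saturated at 8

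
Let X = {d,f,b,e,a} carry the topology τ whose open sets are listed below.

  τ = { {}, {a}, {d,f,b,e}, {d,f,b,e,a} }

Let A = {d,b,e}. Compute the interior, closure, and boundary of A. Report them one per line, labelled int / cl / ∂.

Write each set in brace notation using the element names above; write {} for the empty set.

opens ⊆ A: {}; union → int = {}
complement {f,a}; its interior {a}; cl(A) = X∖{a} = {d,f,b,e}
boundary = {d,f,b,e} ∖ {} = {d,f,b,e}

int(A) = {}
cl(A)  = {d,f,b,e}
∂A     = {d,f,b,e}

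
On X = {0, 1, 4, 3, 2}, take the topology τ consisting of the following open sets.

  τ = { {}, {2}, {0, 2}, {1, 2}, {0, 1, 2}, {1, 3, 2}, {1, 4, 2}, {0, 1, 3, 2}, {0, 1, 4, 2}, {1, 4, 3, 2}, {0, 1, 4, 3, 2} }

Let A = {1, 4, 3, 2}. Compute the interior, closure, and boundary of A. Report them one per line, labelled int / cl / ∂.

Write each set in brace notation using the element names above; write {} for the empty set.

int(A) = {1, 4, 3, 2}
cl(A)  = {0, 1, 4, 3, 2}
∂A     = {0}

open subsets of A: {}, {2}, {1, 2}, {1, 4, 2}, {1, 3, 2}, {1, 4, 3, 2}; so int(A) = {1, 4, 3, 2}
closure: X∖int(X∖A) = X∖{} = {0, 1, 4, 3, 2}
∂A = {0, 1, 4, 3, 2} minus {1, 4, 3, 2} = {0}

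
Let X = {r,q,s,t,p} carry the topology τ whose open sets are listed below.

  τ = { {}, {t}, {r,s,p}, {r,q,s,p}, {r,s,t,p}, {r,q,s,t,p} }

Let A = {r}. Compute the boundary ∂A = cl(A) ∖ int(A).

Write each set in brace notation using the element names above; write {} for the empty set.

opens ⊆ A: {}; union → int = {}
complement {q,s,t,p}; its interior {t}; cl(A) = X∖{t} = {r,q,s,p}
boundary = {r,q,s,p} ∖ {} = {r,q,s,p}

{r,q,s,p}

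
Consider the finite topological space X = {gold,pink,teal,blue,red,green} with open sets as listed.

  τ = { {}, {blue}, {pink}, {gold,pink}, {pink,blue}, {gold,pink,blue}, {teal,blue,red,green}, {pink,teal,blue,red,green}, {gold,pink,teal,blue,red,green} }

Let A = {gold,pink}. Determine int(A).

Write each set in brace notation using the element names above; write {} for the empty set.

{gold,pink}

open subsets of A: {}, {pink}, {gold,pink}; so int(A) = {gold,pink}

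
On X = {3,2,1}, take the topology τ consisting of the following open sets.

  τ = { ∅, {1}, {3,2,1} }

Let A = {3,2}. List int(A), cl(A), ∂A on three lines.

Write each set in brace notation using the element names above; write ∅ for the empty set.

int(A) = ∅
cl(A)  = {3,2}
∂A     = {3,2}

U open, U⊆A: ∅. int(A) = ⋃ = ∅
X∖A={1}, int(X∖A)={1}, hence cl(A)={3,2}
∂A: remove int from cl → {3,2}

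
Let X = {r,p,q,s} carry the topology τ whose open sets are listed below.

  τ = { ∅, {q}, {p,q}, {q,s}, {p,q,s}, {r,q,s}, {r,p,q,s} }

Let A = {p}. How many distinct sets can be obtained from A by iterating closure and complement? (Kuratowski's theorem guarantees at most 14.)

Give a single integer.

cl via duality: int({r,q,s}) = {r,q,s}, so X∖{r,q,s} = {p}
Write k for closure, c for complement:
  1. A     = {p}
  2. cA    = {r,q,s}
  3. kcA   = {r,p,q,s}
  4. ckcA  = ∅
applying k or c yields no new set

4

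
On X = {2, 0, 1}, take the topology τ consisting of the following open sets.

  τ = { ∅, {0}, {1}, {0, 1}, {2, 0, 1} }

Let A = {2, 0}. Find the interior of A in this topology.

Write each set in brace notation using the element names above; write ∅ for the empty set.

{0}

open subsets of A: ∅, {0}; so int(A) = {0}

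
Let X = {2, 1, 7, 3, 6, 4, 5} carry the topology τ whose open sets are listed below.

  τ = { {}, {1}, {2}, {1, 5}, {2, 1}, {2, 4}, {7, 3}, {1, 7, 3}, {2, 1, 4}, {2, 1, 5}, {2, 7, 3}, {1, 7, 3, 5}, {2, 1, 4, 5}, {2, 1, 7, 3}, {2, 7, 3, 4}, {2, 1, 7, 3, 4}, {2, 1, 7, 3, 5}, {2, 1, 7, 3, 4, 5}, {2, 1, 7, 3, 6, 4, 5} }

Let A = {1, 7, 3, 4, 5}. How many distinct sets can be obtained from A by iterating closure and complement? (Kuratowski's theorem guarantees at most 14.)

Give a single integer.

8

closure: X∖int(X∖A) = X∖{2} = {1, 7, 3, 6, 4, 5}
Let k=closure and c=complement:
  1. A     = {1, 7, 3, 4, 5}
  2. kA    = {1, 7, 3, 6, 4, 5}
  3. cA    = {2, 6}
  4. ckA   = {2}
  5. kcA   = {2, 6, 4}
  6. ckcA  = {1, 7, 3, 5}
  7. kckcA = {1, 7, 3, 6, 5}
  8. ckckcA = {2, 4}
— saturated at 8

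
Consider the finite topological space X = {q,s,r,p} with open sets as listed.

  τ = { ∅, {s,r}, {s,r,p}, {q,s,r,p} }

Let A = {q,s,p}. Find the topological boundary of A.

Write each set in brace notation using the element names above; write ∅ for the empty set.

interior: largest open inside A is ∅ (from ∅)
cl via duality: int({r}) = ∅, so X∖∅ = {q,s,r,p}
cl∖int = {q,s,r,p}

{q,s,r,p}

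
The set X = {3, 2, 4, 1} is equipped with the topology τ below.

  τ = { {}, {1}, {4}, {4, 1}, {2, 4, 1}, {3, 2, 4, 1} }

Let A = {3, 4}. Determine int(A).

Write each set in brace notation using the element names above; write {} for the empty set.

opens ⊆ A: {}, {4}; union → int = {4}

{4}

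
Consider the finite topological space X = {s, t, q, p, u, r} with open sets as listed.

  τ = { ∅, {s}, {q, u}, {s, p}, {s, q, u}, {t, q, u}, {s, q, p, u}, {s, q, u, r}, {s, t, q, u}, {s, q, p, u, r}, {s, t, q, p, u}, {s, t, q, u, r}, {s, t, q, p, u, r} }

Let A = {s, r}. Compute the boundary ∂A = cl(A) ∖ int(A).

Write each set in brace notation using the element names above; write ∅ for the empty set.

{p, r}

open subsets of A: ∅, {s}; so int(A) = {s}
closure: X∖int(X∖A) = X∖{t, q, u} = {s, p, r}
∂A = {s, p, r} minus {s} = {p, r}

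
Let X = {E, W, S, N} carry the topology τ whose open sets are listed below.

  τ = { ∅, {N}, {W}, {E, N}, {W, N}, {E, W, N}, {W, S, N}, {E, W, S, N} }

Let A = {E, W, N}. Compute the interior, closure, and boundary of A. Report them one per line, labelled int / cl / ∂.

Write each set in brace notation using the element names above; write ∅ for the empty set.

int(A) = {E, W, N}
cl(A)  = {E, W, S, N}
∂A     = {S}

interior: largest open inside A is {E, W, N} (from ∅, {N}, {W}, {E, N}, {W, N}, {E, W, N})
cl via duality: int({S}) = ∅, so X∖∅ = {E, W, S, N}
cl∖int = {S}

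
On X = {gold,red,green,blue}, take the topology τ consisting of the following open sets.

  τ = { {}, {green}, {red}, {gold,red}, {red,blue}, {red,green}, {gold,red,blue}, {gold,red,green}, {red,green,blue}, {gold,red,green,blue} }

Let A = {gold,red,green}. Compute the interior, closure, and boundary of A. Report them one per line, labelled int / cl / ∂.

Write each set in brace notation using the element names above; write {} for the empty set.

int(A) = {gold,red,green}
cl(A)  = {gold,red,green,blue}
∂A     = {blue}

open subsets of A: {}, {red}, {green}, {gold,red}, {red,green}, {gold,red,green}; so int(A) = {gold,red,green}
closure: X∖int(X∖A) = X∖{} = {gold,red,green,blue}
∂A = {gold,red,green,blue} minus {gold,red,green} = {blue}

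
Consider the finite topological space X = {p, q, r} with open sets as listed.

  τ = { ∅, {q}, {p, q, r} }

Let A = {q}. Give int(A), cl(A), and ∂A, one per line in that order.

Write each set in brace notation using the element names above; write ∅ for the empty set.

int(A) = {q}
cl(A)  = {p, q, r}
∂A     = {p, r}

opens ⊆ A: ∅, {q}; union → int = {q}
complement {p, r}; its interior ∅; cl(A) = X∖∅ = {p, q, r}
boundary = {p, q, r} ∖ {q} = {p, r}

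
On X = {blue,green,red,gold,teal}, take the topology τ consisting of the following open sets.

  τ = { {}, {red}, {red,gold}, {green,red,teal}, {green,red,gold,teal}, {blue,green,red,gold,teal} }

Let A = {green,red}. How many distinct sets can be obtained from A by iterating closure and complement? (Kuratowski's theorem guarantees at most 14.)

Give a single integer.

cl via duality: int({blue,gold,teal}) = {}, so X∖{} = {blue,green,red,gold,teal}
Write k for closure, c for complement:
  1. A     = {green,red}
  2. kA    = {blue,green,red,gold,teal}
  3. cA    = {blue,gold,teal}
  4. ckA   = {}
  5. kcA   = {blue,green,gold,teal}
  6. ckcA  = {red}
applying k or c yields no new set

6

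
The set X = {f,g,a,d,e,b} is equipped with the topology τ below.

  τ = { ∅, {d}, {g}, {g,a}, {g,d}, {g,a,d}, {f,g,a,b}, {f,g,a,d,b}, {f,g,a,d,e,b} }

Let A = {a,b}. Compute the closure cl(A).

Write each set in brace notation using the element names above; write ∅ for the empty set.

{f,a,e,b}

closure: X∖int(X∖A) = X∖{g,d} = {f,a,e,b}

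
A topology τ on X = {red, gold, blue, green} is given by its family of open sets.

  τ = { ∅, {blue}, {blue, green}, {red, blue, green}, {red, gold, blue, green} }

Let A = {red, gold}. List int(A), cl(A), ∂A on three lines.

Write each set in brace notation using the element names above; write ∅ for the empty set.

opens ⊆ A: ∅; union → int = ∅
complement {blue, green}; its interior {blue, green}; cl(A) = X∖{blue, green} = {red, gold}
boundary = {red, gold} ∖ ∅ = {red, gold}

int(A) = ∅
cl(A)  = {red, gold}
∂A     = {red, gold}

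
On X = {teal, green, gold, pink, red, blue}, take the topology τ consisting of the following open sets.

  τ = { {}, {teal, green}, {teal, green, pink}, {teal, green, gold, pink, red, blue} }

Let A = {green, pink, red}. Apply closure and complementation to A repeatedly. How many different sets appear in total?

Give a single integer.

4

complement {teal, gold, blue}; its interior {}; cl(A) = X∖{} = {teal, green, gold, pink, red, blue}
With k = closure, c = complement:
  1. A     = {green, pink, red}
  2. kA    = {teal, green, gold, pink, red, blue}
  3. cA    = {teal, gold, blue}
  4. ckA   = {}
k, c of each give nothing new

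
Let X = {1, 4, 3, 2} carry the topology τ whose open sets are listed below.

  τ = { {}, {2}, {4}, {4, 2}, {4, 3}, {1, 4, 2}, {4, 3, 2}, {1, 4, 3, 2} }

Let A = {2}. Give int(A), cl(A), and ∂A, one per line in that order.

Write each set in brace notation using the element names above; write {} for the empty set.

interior: largest open inside A is {2} (from {}, {2})
cl via duality: int({1, 4, 3}) = {4, 3}, so X∖{4, 3} = {1, 2}
cl∖int = {1}

int(A) = {2}
cl(A)  = {1, 2}
∂A     = {1}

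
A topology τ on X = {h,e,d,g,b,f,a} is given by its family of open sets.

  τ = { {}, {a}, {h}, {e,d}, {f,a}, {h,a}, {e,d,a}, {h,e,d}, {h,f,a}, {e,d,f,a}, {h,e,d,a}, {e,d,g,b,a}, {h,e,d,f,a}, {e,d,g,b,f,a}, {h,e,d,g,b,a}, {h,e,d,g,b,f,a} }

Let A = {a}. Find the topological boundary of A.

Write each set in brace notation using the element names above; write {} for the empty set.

opens ⊆ A: {}, {a}; union → int = {a}
complement {h,e,d,g,b,f}; its interior {h,e,d}; cl(A) = X∖{h,e,d} = {g,b,f,a}
boundary = {g,b,f,a} ∖ {a} = {g,b,f}

{g,b,f}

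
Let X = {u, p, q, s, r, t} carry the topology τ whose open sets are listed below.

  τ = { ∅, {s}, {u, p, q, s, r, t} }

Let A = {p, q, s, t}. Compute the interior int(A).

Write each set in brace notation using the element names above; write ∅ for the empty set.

interior: largest open inside A is {s} (from ∅, {s})

{s}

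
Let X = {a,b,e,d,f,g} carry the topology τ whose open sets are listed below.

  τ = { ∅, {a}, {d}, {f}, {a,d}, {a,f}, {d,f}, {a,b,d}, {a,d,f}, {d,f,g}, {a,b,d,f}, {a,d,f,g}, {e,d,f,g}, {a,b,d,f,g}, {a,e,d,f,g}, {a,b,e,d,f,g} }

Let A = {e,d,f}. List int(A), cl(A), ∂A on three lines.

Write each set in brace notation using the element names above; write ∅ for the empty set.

opens ⊆ A: ∅, {f}, {d}, {d,f}; union → int = {d,f}
complement {a,b,g}; its interior {a}; cl(A) = X∖{a} = {b,e,d,f,g}
boundary = {b,e,d,f,g} ∖ {d,f} = {b,e,g}

int(A) = {d,f}
cl(A)  = {b,e,d,f,g}
∂A     = {b,e,g}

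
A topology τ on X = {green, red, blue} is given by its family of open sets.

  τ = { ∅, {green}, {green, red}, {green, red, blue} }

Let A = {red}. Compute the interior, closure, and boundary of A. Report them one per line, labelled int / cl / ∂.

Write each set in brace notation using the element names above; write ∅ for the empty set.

int(A) = ∅
cl(A)  = {red, blue}
∂A     = {red, blue}

interior: largest open inside A is ∅ (from ∅)
cl via duality: int({green, blue}) = {green}, so X∖{green} = {red, blue}
cl∖int = {red, blue}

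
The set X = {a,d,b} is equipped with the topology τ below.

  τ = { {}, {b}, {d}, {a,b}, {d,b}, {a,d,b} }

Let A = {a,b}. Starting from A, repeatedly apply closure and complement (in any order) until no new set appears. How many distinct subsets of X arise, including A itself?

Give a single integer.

complement {d}; its interior {d}; cl(A) = X∖{d} = {a,b}
With k = closure, c = complement:
  1. A     = {a,b}
  2. cA    = {d}
k, c of each give nothing new

2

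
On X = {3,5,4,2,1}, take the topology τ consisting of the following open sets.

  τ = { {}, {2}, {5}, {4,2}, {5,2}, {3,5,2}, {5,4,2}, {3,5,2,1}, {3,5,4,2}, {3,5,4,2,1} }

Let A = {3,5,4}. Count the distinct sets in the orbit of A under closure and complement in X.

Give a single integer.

cl via duality: int({2,1}) = {2}, so X∖{2} = {3,5,4,1}
Write k for closure, c for complement:
  1. A     = {3,5,4}
  2. kA    = {3,5,4,1}
  3. cA    = {2,1}
  4. ckA   = {2}
  5. kcA   = {3,4,2,1}
  6. ckcA  = {5}
  7. kckcA = {3,5,1}
  8. ckckcA = {4,2}
applying k or c yields no new set

8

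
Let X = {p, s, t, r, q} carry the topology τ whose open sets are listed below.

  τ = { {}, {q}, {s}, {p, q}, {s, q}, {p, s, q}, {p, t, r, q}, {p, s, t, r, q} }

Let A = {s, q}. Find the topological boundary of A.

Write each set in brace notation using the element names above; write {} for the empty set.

U open, U⊆A: {}, {q}, {s}, {s, q}. int(A) = ⋃ = {s, q}
X∖A={p, t, r}, int(X∖A)={}, hence cl(A)={p, s, t, r, q}
∂A: remove int from cl → {p, t, r}

{p, t, r}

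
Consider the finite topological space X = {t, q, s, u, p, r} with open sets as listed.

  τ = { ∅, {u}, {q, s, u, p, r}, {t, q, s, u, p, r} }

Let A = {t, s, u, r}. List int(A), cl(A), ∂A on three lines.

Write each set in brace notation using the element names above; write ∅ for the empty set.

int(A) = {u}
cl(A)  = {t, q, s, u, p, r}
∂A     = {t, q, s, p, r}

opens ⊆ A: ∅, {u}; union → int = {u}
complement {q, p}; its interior ∅; cl(A) = X∖∅ = {t, q, s, u, p, r}
boundary = {t, q, s, u, p, r} ∖ {u} = {t, q, s, p, r}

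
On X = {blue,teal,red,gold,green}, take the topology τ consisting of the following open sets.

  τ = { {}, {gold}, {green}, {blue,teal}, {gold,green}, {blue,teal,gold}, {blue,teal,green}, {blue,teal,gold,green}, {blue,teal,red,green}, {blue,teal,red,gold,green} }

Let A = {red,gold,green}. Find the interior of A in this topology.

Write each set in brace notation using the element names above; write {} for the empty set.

{gold,green}

opens ⊆ A: {}, {green}, {gold}, {gold,green}; union → int = {gold,green}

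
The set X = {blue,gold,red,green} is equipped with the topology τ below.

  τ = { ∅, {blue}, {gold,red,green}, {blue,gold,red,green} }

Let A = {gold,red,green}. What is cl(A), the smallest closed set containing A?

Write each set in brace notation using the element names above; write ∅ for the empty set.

X∖A={blue}, int(X∖A)={blue}, hence cl(A)={gold,red,green}

{gold,red,green}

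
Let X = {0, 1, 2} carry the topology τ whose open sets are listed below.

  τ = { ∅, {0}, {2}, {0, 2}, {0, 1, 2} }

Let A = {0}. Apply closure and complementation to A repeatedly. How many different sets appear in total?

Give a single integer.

complement {1, 2}; its interior {2}; cl(A) = X∖{2} = {0, 1}
With k = closure, c = complement:
  1. A     = {0}
  2. kA    = {0, 1}
  3. cA    = {1, 2}
  4. ckA   = {2}
k, c of each give nothing new

4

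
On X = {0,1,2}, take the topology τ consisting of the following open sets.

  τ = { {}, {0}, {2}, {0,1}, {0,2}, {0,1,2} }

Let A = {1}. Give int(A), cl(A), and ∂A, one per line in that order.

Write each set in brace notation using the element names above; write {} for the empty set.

U open, U⊆A: {}. int(A) = ⋃ = {}
X∖A={0,2}, int(X∖A)={0,2}, hence cl(A)={1}
∂A: remove int from cl → {1}

int(A) = {}
cl(A)  = {1}
∂A     = {1}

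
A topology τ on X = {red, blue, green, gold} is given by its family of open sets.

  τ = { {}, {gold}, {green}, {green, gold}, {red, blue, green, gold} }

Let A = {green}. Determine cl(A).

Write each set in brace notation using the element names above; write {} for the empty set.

{red, blue, green}

complement {red, blue, gold}; its interior {gold}; cl(A) = X∖{gold} = {red, blue, green}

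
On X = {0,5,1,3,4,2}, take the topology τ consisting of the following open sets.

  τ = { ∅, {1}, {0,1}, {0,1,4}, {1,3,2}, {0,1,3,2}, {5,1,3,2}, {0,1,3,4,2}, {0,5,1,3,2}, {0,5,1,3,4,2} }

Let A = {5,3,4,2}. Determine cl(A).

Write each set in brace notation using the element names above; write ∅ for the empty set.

{5,3,4,2}

X∖A={0,1}, int(X∖A)={0,1}, hence cl(A)={5,3,4,2}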